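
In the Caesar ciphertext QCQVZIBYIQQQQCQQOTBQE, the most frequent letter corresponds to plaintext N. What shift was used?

The most frequent ciphertext letter is Q (appears 9 times).
Q is position 16; N is position 13.
Shift = 3.

3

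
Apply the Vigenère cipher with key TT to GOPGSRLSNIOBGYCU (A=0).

ZHIZLKELGBHUZRVN

Repeat the key across the message: TTTTTTTTTTTTTTTT
G(6)+T(19): 25 → Z
O(14)+T(19): 33≡7 → H
P(15)+T(19): 34≡8 → I
G(6)+T(19): 25 → Z
S(18)+T(19): 37≡11 → L
R(17)+T(19): 36≡10 → K
L(11)+T(19): 30≡4 → E
S(18)+T(19): 37≡11 → L
N(13)+T(19): 32≡6 → G
I(8)+T(19): 27≡1 → B
O(14)+T(19): 33≡7 → H
B(1)+T(19): 20 → U
G(6)+T(19): 25 → Z
Y(24)+T(19): 43≡17 → R
C(2)+T(19): 21 → V
U(20)+T(19): 39≡13 → N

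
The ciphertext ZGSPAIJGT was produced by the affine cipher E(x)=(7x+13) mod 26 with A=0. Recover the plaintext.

The inverse of 7 mod 26 is 15, since 7·15=105≡1. Apply D(y)=15·(y−13) mod 26:
Z(25): 15·(25−13)=180≡24 → Y
G(6): 15·(6−13)=-105≡25 → Z
S(18): 15·(18−13)=75≡23 → X
P(15): 15·(15−13)=30≡4 → E
A(0): 15·(0−13)=-195≡13 → N
I(8): 15·(8−13)=-75≡3 → D
J(9): 15·(9−13)=-60≡18 → S
G(6): 15·(6−13)=-105≡25 → Z
T(19): 15·(19−13)=90≡12 → M

YZXENDSZM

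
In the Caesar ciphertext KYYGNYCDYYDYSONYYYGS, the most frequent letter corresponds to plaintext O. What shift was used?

The most frequent ciphertext letter is Y (appears 9 times).
Y is position 24; O is position 14.
Shift = 10.

10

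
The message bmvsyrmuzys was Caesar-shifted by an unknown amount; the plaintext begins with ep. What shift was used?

From the crib: b(1)−e(4)=-3≡23, so the shift is 23.

23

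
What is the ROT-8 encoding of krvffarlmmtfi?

szdnniztuubnq

k(10): 10+8=18 → s
r(17): 17+8=25 → z
v(21): 21+8=29≡3 → d
f(5): 5+8=13 → n
f(5): 5+8=13 → n
a(0): 0+8=8 → i
r(17): 17+8=25 → z
l(11): 11+8=19 → t
m(12): 12+8=20 → u
m(12): 12+8=20 → u
t(19): 19+8=27≡1 → b
f(5): 5+8=13 → n
i(8): 8+8=16 → q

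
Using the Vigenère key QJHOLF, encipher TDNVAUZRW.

JMUJLZPAD

Repeat the key across the message: QJHOLFQJH
T(19)+Q(16): 35≡9 → J
D(3)+J(9): 12 → M
N(13)+H(7): 20 → U
V(21)+O(14): 35≡9 → J
A(0)+L(11): 11 → L
U(20)+F(5): 25 → Z
Z(25)+Q(16): 41≡15 → P
R(17)+J(9): 26≡0 → A
W(22)+H(7): 29≡3 → D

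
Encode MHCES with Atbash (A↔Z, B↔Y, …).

M(12) → N(13)
H(7) → S(18)
C(2) → X(23)
E(4) → V(21)
S(18) → H(7)

NSXVH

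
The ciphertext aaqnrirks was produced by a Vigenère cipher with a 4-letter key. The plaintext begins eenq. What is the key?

wwdx

Subtract each crib letter from the matching ciphertext letter (mod 26):
a(0)−e(4)=-4≡22 → w
a(0)−e(4)=-4≡22 → w
q(16)−n(13)=3 → d
n(13)−q(16)=-3≡23 → x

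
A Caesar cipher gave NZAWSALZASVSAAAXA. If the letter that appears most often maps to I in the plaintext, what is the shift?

18

The most frequent ciphertext letter is A (appears 7 times).
A is position 0; I is position 8.
Shift = -8≡18.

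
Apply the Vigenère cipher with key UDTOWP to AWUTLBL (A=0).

UZNHHQF

Repeat the key across the message: UDTOWPU
A(0)+U(20): 20 → U
W(22)+D(3): 25 → Z
U(20)+T(19): 39≡13 → N
T(19)+O(14): 33≡7 → H
L(11)+W(22): 33≡7 → H
B(1)+P(15): 16 → Q
L(11)+U(20): 31≡5 → F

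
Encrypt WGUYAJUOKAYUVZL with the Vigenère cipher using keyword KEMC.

GKGAKNGQUEKWFDX

Repeat the key across the message: KEMCKEMCKEMCKEM
W(22)+K(10): 32≡6 → G
G(6)+E(4): 10 → K
U(20)+M(12): 32≡6 → G
Y(24)+C(2): 26≡0 → A
A(0)+K(10): 10 → K
J(9)+E(4): 13 → N
U(20)+M(12): 32≡6 → G
O(14)+C(2): 16 → Q
K(10)+K(10): 20 → U
A(0)+E(4): 4 → E
Y(24)+M(12): 36≡10 → K
U(20)+C(2): 22 → W
V(21)+K(10): 31≡5 → F
Z(25)+E(4): 29≡3 → D
L(11)+M(12): 23 → X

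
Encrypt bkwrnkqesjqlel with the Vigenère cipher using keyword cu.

deylpesyudsfgf

Repeat the key across the message: cucucucucucucu
b(1)+c(2): 3 → d
k(10)+u(20): 30≡4 → e
w(22)+c(2): 24 → y
r(17)+u(20): 37≡11 → l
n(13)+c(2): 15 → p
k(10)+u(20): 30≡4 → e
q(16)+c(2): 18 → s
e(4)+u(20): 24 → y
s(18)+c(2): 20 → u
j(9)+u(20): 29≡3 → d
q(16)+c(2): 18 → s
l(11)+u(20): 31≡5 → f
e(4)+c(2): 6 → g
l(11)+u(20): 31≡5 → f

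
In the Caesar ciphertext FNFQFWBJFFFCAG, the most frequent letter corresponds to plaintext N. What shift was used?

The most frequent ciphertext letter is F (appears 6 times).
F is position 5; N is position 13.
Shift = -8≡18.

18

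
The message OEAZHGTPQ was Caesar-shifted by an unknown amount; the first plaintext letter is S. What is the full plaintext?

SIEDLKXTU

From the crib: O(14)−S(18)=-4≡22, so the shift is 22.
Subtract 22 from each ciphertext letter:
O(14): 14−22=-8≡18 → S
E(4): 4−22=-18≡8 → I
A(0): 0−22=-22≡4 → E
Z(25): 25−22=3 → D
H(7): 7−22=-15≡11 → L
G(6): 6−22=-16≡10 → K
T(19): 19−22=-3≡23 → X
P(15): 15−22=-7≡19 → T
Q(16): 16−22=-6≡20 → U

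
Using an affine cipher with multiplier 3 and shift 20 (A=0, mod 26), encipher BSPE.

XWNG

B(1): 3·1+20=23 → X
S(18): 3·18+20=74≡22 → W
P(15): 3·15+20=65≡13 → N
E(4): 3·4+20=32≡6 → G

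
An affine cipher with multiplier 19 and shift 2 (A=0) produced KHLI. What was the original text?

KDVO

The inverse of 19 mod 26 is 11, since 19·11=209≡1. Apply D(y)=11·(y−2) mod 26:
K(10): 11·(10−2)=88≡10 → K
H(7): 11·(7−2)=55≡3 → D
L(11): 11·(11−2)=99≡21 → V
I(8): 11·(8−2)=66≡14 → O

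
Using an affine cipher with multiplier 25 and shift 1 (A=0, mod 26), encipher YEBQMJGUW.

DXALPSVHF

Y(24): 25·24+1=601≡3 → D
E(4): 25·4+1=101≡23 → X
B(1): 25·1+1=26≡0 → A
Q(16): 25·16+1=401≡11 → L
M(12): 25·12+1=301≡15 → P
J(9): 25·9+1=226≡18 → S
G(6): 25·6+1=151≡21 → V
U(20): 25·20+1=501≡7 → H
W(22): 25·22+1=551≡5 → F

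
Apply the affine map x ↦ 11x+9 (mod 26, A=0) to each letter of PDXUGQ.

SQCVXD

P(15): 11·15+9=174≡18 → S
D(3): 11·3+9=42≡16 → Q
X(23): 11·23+9=262≡2 → C
U(20): 11·20+9=229≡21 → V
G(6): 11·6+9=75≡23 → X
Q(16): 11·16+9=185≡3 → D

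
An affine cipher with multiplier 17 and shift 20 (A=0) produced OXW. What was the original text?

The inverse of 17 mod 26 is 23, since 17·23=391≡1. Apply D(y)=23·(y−20) mod 26:
O(14): 23·(14−20)=-138≡18 → S
X(23): 23·(23−20)=69≡17 → R
W(22): 23·(22−20)=46≡20 → U

SRU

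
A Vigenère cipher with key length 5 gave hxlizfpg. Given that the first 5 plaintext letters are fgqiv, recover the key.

crvae

Subtract each crib letter from the matching ciphertext letter (mod 26):
h(7)−f(5)=2 → c
x(23)−g(6)=17 → r
l(11)−q(16)=-5≡21 → v
i(8)−i(8)=0 → a
z(25)−v(21)=4 → e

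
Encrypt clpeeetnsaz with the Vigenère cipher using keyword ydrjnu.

aognryrqjjm

Repeat the key across the message: ydrjnuydrjn
c(2)+y(24): 26≡0 → a
l(11)+d(3): 14 → o
p(15)+r(17): 32≡6 → g
e(4)+j(9): 13 → n
e(4)+n(13): 17 → r
e(4)+u(20): 24 → y
t(19)+y(24): 43≡17 → r
n(13)+d(3): 16 → q
s(18)+r(17): 35≡9 → j
a(0)+j(9): 9 → j
z(25)+n(13): 38≡12 → m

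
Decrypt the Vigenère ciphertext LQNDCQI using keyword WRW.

PZRHLUM

Repeat the key across the ciphertext: WRWWRWW
L(11)−W(22): -11≡15 → P
Q(16)−R(17): -1≡25 → Z
N(13)−W(22): -9≡17 → R
D(3)−W(22): -19≡7 → H
C(2)−R(17): -15≡11 → L
Q(16)−W(22): -6≡20 → U
I(8)−W(22): -14≡12 → M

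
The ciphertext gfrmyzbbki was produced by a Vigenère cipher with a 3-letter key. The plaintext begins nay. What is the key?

tft

Subtract each crib letter from the matching ciphertext letter (mod 26):
g(6)−n(13)=-7≡19 → t
f(5)−a(0)=5 → f
r(17)−y(24)=-7≡19 → t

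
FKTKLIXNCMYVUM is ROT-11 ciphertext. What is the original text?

UZIZAXMCRBNKJB

F(5): 5−11=-6≡20 → U
K(10): 10−11=-1≡25 → Z
T(19): 19−11=8 → I
K(10): 10−11=-1≡25 → Z
L(11): 11−11=0 → A
I(8): 8−11=-3≡23 → X
X(23): 23−11=12 → M
N(13): 13−11=2 → C
C(2): 2−11=-9≡17 → R
M(12): 12−11=1 → B
Y(24): 24−11=13 → N
V(21): 21−11=10 → K
U(20): 20−11=9 → J
M(12): 12−11=1 → B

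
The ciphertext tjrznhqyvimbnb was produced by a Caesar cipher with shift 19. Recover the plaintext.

aqyguoxfcptiui

t(19): 19−19=0 → a
j(9): 9−19=-10≡16 → q
r(17): 17−19=-2≡24 → y
z(25): 25−19=6 → g
n(13): 13−19=-6≡20 → u
h(7): 7−19=-12≡14 → o
q(16): 16−19=-3≡23 → x
y(24): 24−19=5 → f
v(21): 21−19=2 → c
i(8): 8−19=-11≡15 → p
m(12): 12−19=-7≡19 → t
b(1): 1−19=-18≡8 → i
n(13): 13−19=-6≡20 → u
b(1): 1−19=-18≡8 → i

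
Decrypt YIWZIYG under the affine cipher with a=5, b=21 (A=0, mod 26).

The inverse of 5 mod 26 is 21, since 5·21=105≡1. Apply D(y)=21·(y−21) mod 26:
Y(24): 21·(24−21)=63≡11 → L
I(8): 21·(8−21)=-273≡13 → N
W(22): 21·(22−21)=21 → V
Z(25): 21·(25−21)=84≡6 → G
I(8): 21·(8−21)=-273≡13 → N
Y(24): 21·(24−21)=63≡11 → L
G(6): 21·(6−21)=-315≡23 → X

LNVGNLX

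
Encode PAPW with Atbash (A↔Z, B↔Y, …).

KZKD

P(15) → K(10)
A(0) → Z(25)
P(15) → K(10)
W(22) → D(3)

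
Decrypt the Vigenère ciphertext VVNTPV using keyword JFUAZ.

Repeat the key across the ciphertext: JFUAZJ
V(21)−J(9): 12 → M
V(21)−F(5): 16 → Q
N(13)−U(20): -7≡19 → T
T(19)−A(0): 19 → T
P(15)−Z(25): -10≡16 → Q
V(21)−J(9): 12 → M

MQTTQM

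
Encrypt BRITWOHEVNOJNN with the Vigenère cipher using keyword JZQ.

Repeat the key across the message: JZQJZQJZQJZQJZ
B(1)+J(9): 10 → K
R(17)+Z(25): 42≡16 → Q
I(8)+Q(16): 24 → Y
T(19)+J(9): 28≡2 → C
W(22)+Z(25): 47≡21 → V
O(14)+Q(16): 30≡4 → E
H(7)+J(9): 16 → Q
E(4)+Z(25): 29≡3 → D
V(21)+Q(16): 37≡11 → L
N(13)+J(9): 22 → W
O(14)+Z(25): 39≡13 → N
J(9)+Q(16): 25 → Z
N(13)+J(9): 22 → W
N(13)+Z(25): 38≡12 → M

KQYCVEQDLWNZWM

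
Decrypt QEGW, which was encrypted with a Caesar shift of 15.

Q(16): 16−15=1 → B
E(4): 4−15=-11≡15 → P
G(6): 6−15=-9≡17 → R
W(22): 22−15=7 → H

BPRH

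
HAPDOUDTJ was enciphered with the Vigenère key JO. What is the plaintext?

Repeat the key across the ciphertext: JOJOJOJOJ
H(7)−J(9): -2≡24 → Y
A(0)−O(14): -14≡12 → M
P(15)−J(9): 6 → G
D(3)−O(14): -11≡15 → P
O(14)−J(9): 5 → F
U(20)−O(14): 6 → G
D(3)−J(9): -6≡20 → U
T(19)−O(14): 5 → F
J(9)−J(9): 0 → A

YMGPFGUFA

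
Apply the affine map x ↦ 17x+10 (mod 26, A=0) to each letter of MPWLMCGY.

GFUPGSIC

M(12): 17·12+10=214≡6 → G
P(15): 17·15+10=265≡5 → F
W(22): 17·22+10=384≡20 → U
L(11): 17·11+10=197≡15 → P
M(12): 17·12+10=214≡6 → G
C(2): 17·2+10=44≡18 → S
G(6): 17·6+10=112≡8 → I
Y(24): 17·24+10=418≡2 → C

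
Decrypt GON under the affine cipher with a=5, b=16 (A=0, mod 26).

YKP

The inverse of 5 mod 26 is 21, since 5·21=105≡1. Apply D(y)=21·(y−16) mod 26:
G(6): 21·(6−16)=-210≡24 → Y
O(14): 21·(14−16)=-42≡10 → K
N(13): 21·(13−16)=-63≡15 → P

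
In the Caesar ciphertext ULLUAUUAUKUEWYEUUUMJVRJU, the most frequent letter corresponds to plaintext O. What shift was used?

6

The most frequent ciphertext letter is U (appears 10 times).
U is position 20; O is position 14.
Shift = 6.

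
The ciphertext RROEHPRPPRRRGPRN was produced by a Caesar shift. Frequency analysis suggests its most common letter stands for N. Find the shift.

The most frequent ciphertext letter is R (appears 7 times).
R is position 17; N is position 13.
Shift = 4.

4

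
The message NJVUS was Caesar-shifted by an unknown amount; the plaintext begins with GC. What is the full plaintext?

GCONL

From the crib: N(13)−G(6)=7, so the shift is 7.
Subtract 7 from each ciphertext letter:
N(13): 13−7=6 → G
J(9): 9−7=2 → C
V(21): 21−7=14 → O
U(20): 20−7=13 → N
S(18): 18−7=11 → L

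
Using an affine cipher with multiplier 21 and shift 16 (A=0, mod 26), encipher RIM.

JCI

R(17): 21·17+16=373≡9 → J
I(8): 21·8+16=184≡2 → C
M(12): 21·12+16=268≡8 → I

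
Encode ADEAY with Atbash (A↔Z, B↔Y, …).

A(0) → Z(25)
D(3) → W(22)
E(4) → V(21)
A(0) → Z(25)
Y(24) → B(1)

ZWVZB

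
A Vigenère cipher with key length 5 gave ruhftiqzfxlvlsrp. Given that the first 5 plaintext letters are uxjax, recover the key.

Subtract each crib letter from the matching ciphertext letter (mod 26):
r(17)−u(20)=-3≡23 → x
u(20)−x(23)=-3≡23 → x
h(7)−j(9)=-2≡24 → y
f(5)−a(0)=5 → f
t(19)−x(23)=-4≡22 → w

xxyfw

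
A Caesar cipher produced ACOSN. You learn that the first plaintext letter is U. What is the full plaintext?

From the crib: A(0)−U(20)=-20≡6, so the shift is 6.
Subtract 6 from each ciphertext letter:
A(0): 0−6=-6≡20 → U
C(2): 2−6=-4≡22 → W
O(14): 14−6=8 → I
S(18): 18−6=12 → M
N(13): 13−6=7 → H

UWIMH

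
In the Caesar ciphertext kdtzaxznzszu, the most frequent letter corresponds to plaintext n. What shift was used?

The most frequent ciphertext letter is z (appears 4 times).
z is position 25; n is position 13.
Shift = 12.

12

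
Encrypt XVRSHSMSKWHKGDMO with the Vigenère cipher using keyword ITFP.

Repeat the key across the message: ITFPITFPITFPITFP
X(23)+I(8): 31≡5 → F
V(21)+T(19): 40≡14 → O
R(17)+F(5): 22 → W
S(18)+P(15): 33≡7 → H
H(7)+I(8): 15 → P
S(18)+T(19): 37≡11 → L
M(12)+F(5): 17 → R
S(18)+P(15): 33≡7 → H
K(10)+I(8): 18 → S
W(22)+T(19): 41≡15 → P
H(7)+F(5): 12 → M
K(10)+P(15): 25 → Z
G(6)+I(8): 14 → O
D(3)+T(19): 22 → W
M(12)+F(5): 17 → R
O(14)+P(15): 29≡3 → D

FOWHPLRHSPMZOWRD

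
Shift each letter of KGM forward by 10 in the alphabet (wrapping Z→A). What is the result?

K(10): 10+10=20 → U
G(6): 6+10=16 → Q
M(12): 12+10=22 → W

UQW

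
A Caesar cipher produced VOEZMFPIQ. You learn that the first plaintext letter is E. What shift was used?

From the crib: V(21)−E(4)=17, so the shift is 17.

17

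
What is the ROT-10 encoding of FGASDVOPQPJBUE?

PQKCNFYZAZTLEO

F(5): 5+10=15 → P
G(6): 6+10=16 → Q
A(0): 0+10=10 → K
S(18): 18+10=28≡2 → C
D(3): 3+10=13 → N
V(21): 21+10=31≡5 → F
O(14): 14+10=24 → Y
P(15): 15+10=25 → Z
Q(16): 16+10=26≡0 → A
P(15): 15+10=25 → Z
J(9): 9+10=19 → T
B(1): 1+10=11 → L
U(20): 20+10=30≡4 → E
E(4): 4+10=14 → O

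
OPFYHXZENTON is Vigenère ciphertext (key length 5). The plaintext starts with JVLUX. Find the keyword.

Subtract each crib letter from the matching ciphertext letter (mod 26):
O(14)−J(9)=5 → F
P(15)−V(21)=-6≡20 → U
F(5)−L(11)=-6≡20 → U
Y(24)−U(20)=4 → E
H(7)−X(23)=-16≡10 → K

FUUEK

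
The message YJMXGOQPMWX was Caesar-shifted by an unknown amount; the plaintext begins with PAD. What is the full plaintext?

PADOXFHGDNO

From the crib: Y(24)−P(15)=9, so the shift is 9.
Subtract 9 from each ciphertext letter:
Y(24): 24−9=15 → P
J(9): 9−9=0 → A
M(12): 12−9=3 → D
X(23): 23−9=14 → O
G(6): 6−9=-3≡23 → X
O(14): 14−9=5 → F
Q(16): 16−9=7 → H
P(15): 15−9=6 → G
M(12): 12−9=3 → D
W(22): 22−9=13 → N
X(23): 23−9=14 → O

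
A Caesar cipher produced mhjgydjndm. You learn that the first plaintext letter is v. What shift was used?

From the crib: m(12)−v(21)=-9≡17, so the shift is 17.

17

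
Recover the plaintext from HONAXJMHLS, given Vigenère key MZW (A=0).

VPROYNAIPG

Repeat the key across the ciphertext: MZWMZWMZWM
H(7)−M(12): -5≡21 → V
O(14)−Z(25): -11≡15 → P
N(13)−W(22): -9≡17 → R
A(0)−M(12): -12≡14 → O
X(23)−Z(25): -2≡24 → Y
J(9)−W(22): -13≡13 → N
M(12)−M(12): 0 → A
H(7)−Z(25): -18≡8 → I
L(11)−W(22): -11≡15 → P
S(18)−M(12): 6 → G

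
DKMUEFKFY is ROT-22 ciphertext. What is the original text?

HOQYIJOJC

D(3): 3−22=-19≡7 → H
K(10): 10−22=-12≡14 → O
M(12): 12−22=-10≡16 → Q
U(20): 20−22=-2≡24 → Y
E(4): 4−22=-18≡8 → I
F(5): 5−22=-17≡9 → J
K(10): 10−22=-12≡14 → O
F(5): 5−22=-17≡9 → J
Y(24): 24−22=2 → C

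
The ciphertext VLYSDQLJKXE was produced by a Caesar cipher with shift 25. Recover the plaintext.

WMZTERMKLYF

V(21): 21−25=-4≡22 → W
L(11): 11−25=-14≡12 → M
Y(24): 24−25=-1≡25 → Z
S(18): 18−25=-7≡19 → T
D(3): 3−25=-22≡4 → E
Q(16): 16−25=-9≡17 → R
L(11): 11−25=-14≡12 → M
J(9): 9−25=-16≡10 → K
K(10): 10−25=-15≡11 → L
X(23): 23−25=-2≡24 → Y
E(4): 4−25=-21≡5 → F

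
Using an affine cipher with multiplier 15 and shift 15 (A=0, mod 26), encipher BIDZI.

EFIAF

B(1): 15·1+15=30≡4 → E
I(8): 15·8+15=135≡5 → F
D(3): 15·3+15=60≡8 → I
Z(25): 15·25+15=390≡0 → A
I(8): 15·8+15=135≡5 → F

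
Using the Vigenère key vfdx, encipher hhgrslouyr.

Repeat the key across the message: vfdxvfdxvf
h(7)+v(21): 28≡2 → c
h(7)+f(5): 12 → m
g(6)+d(3): 9 → j
r(17)+x(23): 40≡14 → o
s(18)+v(21): 39≡13 → n
l(11)+f(5): 16 → q
o(14)+d(3): 17 → r
u(20)+x(23): 43≡17 → r
y(24)+v(21): 45≡19 → t
r(17)+f(5): 22 → w

cmjonqrrtw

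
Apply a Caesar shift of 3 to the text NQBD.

N(13): 13+3=16 → Q
Q(16): 16+3=19 → T
B(1): 1+3=4 → E
D(3): 3+3=6 → G

QTEG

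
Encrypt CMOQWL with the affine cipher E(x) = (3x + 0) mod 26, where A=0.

GKQWOH

C(2): 3·2+0=6 → G
M(12): 3·12+0=36≡10 → K
O(14): 3·14+0=42≡16 → Q
Q(16): 3·16+0=48≡22 → W
W(22): 3·22+0=66≡14 → O
L(11): 3·11+0=33≡7 → H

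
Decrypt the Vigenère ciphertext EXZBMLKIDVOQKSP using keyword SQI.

Repeat the key across the ciphertext: SQISQISQISQISQI
E(4)−S(18): -14≡12 → M
X(23)−Q(16): 7 → H
Z(25)−I(8): 17 → R
B(1)−S(18): -17≡9 → J
M(12)−Q(16): -4≡22 → W
L(11)−I(8): 3 → D
K(10)−S(18): -8≡18 → S
I(8)−Q(16): -8≡18 → S
D(3)−I(8): -5≡21 → V
V(21)−S(18): 3 → D
O(14)−Q(16): -2≡24 → Y
Q(16)−I(8): 8 → I
K(10)−S(18): -8≡18 → S
S(18)−Q(16): 2 → C
P(15)−I(8): 7 → H

MHRJWDSSVDYISCH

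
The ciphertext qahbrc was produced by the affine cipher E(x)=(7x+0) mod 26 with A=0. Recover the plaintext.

The inverse of 7 mod 26 is 15, since 7·15=105≡1. Apply D(y)=15·(y−0) mod 26:
q(16): 15·(16−0)=240≡6 → g
a(0): 15·(0−0)=0 → a
h(7): 15·(7−0)=105≡1 → b
b(1): 15·(1−0)=15 → p
r(17): 15·(17−0)=255≡21 → v
c(2): 15·(2−0)=30≡4 → e

gabpve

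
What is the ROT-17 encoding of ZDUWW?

QULNN

Z(25): 25+17=42≡16 → Q
D(3): 3+17=20 → U
U(20): 20+17=37≡11 → L
W(22): 22+17=39≡13 → N
W(22): 22+17=39≡13 → N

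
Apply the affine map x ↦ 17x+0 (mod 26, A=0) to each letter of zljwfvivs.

jfxkhtgtu

z(25): 17·25+0=425≡9 → j
l(11): 17·11+0=187≡5 → f
j(9): 17·9+0=153≡23 → x
w(22): 17·22+0=374≡10 → k
f(5): 17·5+0=85≡7 → h
v(21): 17·21+0=357≡19 → t
i(8): 17·8+0=136≡6 → g
v(21): 17·21+0=357≡19 → t
s(18): 17·18+0=306≡20 → u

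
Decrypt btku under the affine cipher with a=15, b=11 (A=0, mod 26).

ietl

The inverse of 15 mod 26 is 7, since 15·7=105≡1. Apply D(y)=7·(y−11) mod 26:
b(1): 7·(1−11)=-70≡8 → i
t(19): 7·(19−11)=56≡4 → e
k(10): 7·(10−11)=-7≡19 → t
u(20): 7·(20−11)=63≡11 → l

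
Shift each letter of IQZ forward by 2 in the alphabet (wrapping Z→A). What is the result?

KSB

I(8): 8+2=10 → K
Q(16): 16+2=18 → S
Z(25): 25+2=27≡1 → B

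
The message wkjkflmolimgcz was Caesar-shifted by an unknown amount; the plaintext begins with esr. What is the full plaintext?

esrsntuwtquokh

From the crib: w(22)−e(4)=18, so the shift is 18.
Subtract 18 from each ciphertext letter:
w(22): 22−18=4 → e
k(10): 10−18=-8≡18 → s
j(9): 9−18=-9≡17 → r
k(10): 10−18=-8≡18 → s
f(5): 5−18=-13≡13 → n
l(11): 11−18=-7≡19 → t
m(12): 12−18=-6≡20 → u
o(14): 14−18=-4≡22 → w
l(11): 11−18=-7≡19 → t
i(8): 8−18=-10≡16 → q
m(12): 12−18=-6≡20 → u
g(6): 6−18=-12≡14 → o
c(2): 2−18=-16≡10 → k
z(25): 25−18=7 → h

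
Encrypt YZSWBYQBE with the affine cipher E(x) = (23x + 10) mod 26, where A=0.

QNIWHQOHY

Y(24): 23·24+10=562≡16 → Q
Z(25): 23·25+10=585≡13 → N
S(18): 23·18+10=424≡8 → I
W(22): 23·22+10=516≡22 → W
B(1): 23·1+10=33≡7 → H
Y(24): 23·24+10=562≡16 → Q
Q(16): 23·16+10=378≡14 → O
B(1): 23·1+10=33≡7 → H
E(4): 23·4+10=102≡24 → Y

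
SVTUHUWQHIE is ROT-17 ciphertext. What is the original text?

BECDQDFZQRN

S(18): 18−17=1 → B
V(21): 21−17=4 → E
T(19): 19−17=2 → C
U(20): 20−17=3 → D
H(7): 7−17=-10≡16 → Q
U(20): 20−17=3 → D
W(22): 22−17=5 → F
Q(16): 16−17=-1≡25 → Z
H(7): 7−17=-10≡16 → Q
I(8): 8−17=-9≡17 → R
E(4): 4−17=-13≡13 → N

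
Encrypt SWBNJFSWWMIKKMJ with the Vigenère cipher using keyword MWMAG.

ESNNPROIWSUGWMP

Repeat the key across the message: MWMAGMWMAGMWMAG
S(18)+M(12): 30≡4 → E
W(22)+W(22): 44≡18 → S
B(1)+M(12): 13 → N
N(13)+A(0): 13 → N
J(9)+G(6): 15 → P
F(5)+M(12): 17 → R
S(18)+W(22): 40≡14 → O
W(22)+M(12): 34≡8 → I
W(22)+A(0): 22 → W
M(12)+G(6): 18 → S
I(8)+M(12): 20 → U
K(10)+W(22): 32≡6 → G
K(10)+M(12): 22 → W
M(12)+A(0): 12 → M
J(9)+G(6): 15 → P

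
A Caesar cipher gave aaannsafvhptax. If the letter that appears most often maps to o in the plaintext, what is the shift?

The most frequent ciphertext letter is a (appears 5 times).
a is position 0; o is position 14.
Shift = -14≡12.

12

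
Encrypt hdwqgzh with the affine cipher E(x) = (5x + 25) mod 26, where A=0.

h(7): 5·7+25=60≡8 → i
d(3): 5·3+25=40≡14 → o
w(22): 5·22+25=135≡5 → f
q(16): 5·16+25=105≡1 → b
g(6): 5·6+25=55≡3 → d
z(25): 5·25+25=150≡20 → u
h(7): 5·7+25=60≡8 → i

iofbdui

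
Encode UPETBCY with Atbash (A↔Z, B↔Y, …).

U(20) → F(5)
P(15) → K(10)
E(4) → V(21)
T(19) → G(6)
B(1) → Y(24)
C(2) → X(23)
Y(24) → B(1)

FKVGYXB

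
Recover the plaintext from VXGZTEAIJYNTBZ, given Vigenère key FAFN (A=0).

Repeat the key across the ciphertext: FAFNFAFNFAFNFA
V(21)−F(5): 16 → Q
X(23)−A(0): 23 → X
G(6)−F(5): 1 → B
Z(25)−N(13): 12 → M
T(19)−F(5): 14 → O
E(4)−A(0): 4 → E
A(0)−F(5): -5≡21 → V
I(8)−N(13): -5≡21 → V
J(9)−F(5): 4 → E
Y(24)−A(0): 24 → Y
N(13)−F(5): 8 → I
T(19)−N(13): 6 → G
B(1)−F(5): -4≡22 → W
Z(25)−A(0): 25 → Z

QXBMOEVVEYIGWZ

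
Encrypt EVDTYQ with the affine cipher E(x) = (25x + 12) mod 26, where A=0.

E(4): 25·4+12=112≡8 → I
V(21): 25·21+12=537≡17 → R
D(3): 25·3+12=87≡9 → J
T(19): 25·19+12=487≡19 → T
Y(24): 25·24+12=612≡14 → O
Q(16): 25·16+12=412≡22 → W

IRJTOW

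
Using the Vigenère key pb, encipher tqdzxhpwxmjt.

Repeat the key across the message: pbpbpbpbpbpb
t(19)+p(15): 34≡8 → i
q(16)+b(1): 17 → r
d(3)+p(15): 18 → s
z(25)+b(1): 26≡0 → a
x(23)+p(15): 38≡12 → m
h(7)+b(1): 8 → i
p(15)+p(15): 30≡4 → e
w(22)+b(1): 23 → x
x(23)+p(15): 38≡12 → m
m(12)+b(1): 13 → n
j(9)+p(15): 24 → y
t(19)+b(1): 20 → u

irsamiexmnyu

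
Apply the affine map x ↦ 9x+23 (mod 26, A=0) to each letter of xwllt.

x(23): 9·23+23=230≡22 → w
w(22): 9·22+23=221≡13 → n
l(11): 9·11+23=122≡18 → s
l(11): 9·11+23=122≡18 → s
t(19): 9·19+23=194≡12 → m

wnssm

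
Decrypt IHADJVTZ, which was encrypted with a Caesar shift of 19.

I(8): 8−19=-11≡15 → P
H(7): 7−19=-12≡14 → O
A(0): 0−19=-19≡7 → H
D(3): 3−19=-16≡10 → K
J(9): 9−19=-10≡16 → Q
V(21): 21−19=2 → C
T(19): 19−19=0 → A
Z(25): 25−19=6 → G

POHKQCAG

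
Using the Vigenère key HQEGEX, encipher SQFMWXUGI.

ZGJSAUBWM

Repeat the key across the message: HQEGEXHQE
S(18)+H(7): 25 → Z
Q(16)+Q(16): 32≡6 → G
F(5)+E(4): 9 → J
M(12)+G(6): 18 → S
W(22)+E(4): 26≡0 → A
X(23)+X(23): 46≡20 → U
U(20)+H(7): 27≡1 → B
G(6)+Q(16): 22 → W
I(8)+E(4): 12 → M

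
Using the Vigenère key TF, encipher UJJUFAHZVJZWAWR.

Repeat the key across the message: TFTFTFTFTFTFTFT
U(20)+T(19): 39≡13 → N
J(9)+F(5): 14 → O
J(9)+T(19): 28≡2 → C
U(20)+F(5): 25 → Z
F(5)+T(19): 24 → Y
A(0)+F(5): 5 → F
H(7)+T(19): 26≡0 → A
Z(25)+F(5): 30≡4 → E
V(21)+T(19): 40≡14 → O
J(9)+F(5): 14 → O
Z(25)+T(19): 44≡18 → S
W(22)+F(5): 27≡1 → B
A(0)+T(19): 19 → T
W(22)+F(5): 27≡1 → B
R(17)+T(19): 36≡10 → K

NOCZYFAEOOSBTBK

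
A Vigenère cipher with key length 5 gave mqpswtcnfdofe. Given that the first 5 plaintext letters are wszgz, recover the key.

Subtract each crib letter from the matching ciphertext letter (mod 26):
m(12)−w(22)=-10≡16 → q
q(16)−s(18)=-2≡24 → y
p(15)−z(25)=-10≡16 → q
s(18)−g(6)=12 → m
w(22)−z(25)=-3≡23 → x

qyqmx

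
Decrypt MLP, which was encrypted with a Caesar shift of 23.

POS

M(12): 12−23=-11≡15 → P
L(11): 11−23=-12≡14 → O
P(15): 15−23=-8≡18 → S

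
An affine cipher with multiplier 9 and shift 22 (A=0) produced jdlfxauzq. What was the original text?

The inverse of 9 mod 26 is 3, since 9·3=27≡1. Apply D(y)=3·(y−22) mod 26:
j(9): 3·(9−22)=-39≡13 → n
d(3): 3·(3−22)=-57≡21 → v
l(11): 3·(11−22)=-33≡19 → t
f(5): 3·(5−22)=-51≡1 → b
x(23): 3·(23−22)=3 → d
a(0): 3·(0−22)=-66≡12 → m
u(20): 3·(20−22)=-6≡20 → u
z(25): 3·(25−22)=9 → j
q(16): 3·(16−22)=-18≡8 → i

nvtbdmuji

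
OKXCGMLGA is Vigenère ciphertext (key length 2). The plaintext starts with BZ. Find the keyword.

Subtract each crib letter from the matching ciphertext letter (mod 26):
O(14)−B(1)=13 → N
K(10)−Z(25)=-15≡11 → L

NL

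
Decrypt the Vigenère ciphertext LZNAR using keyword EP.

HKJLN

Repeat the key across the ciphertext: EPEPE
L(11)−E(4): 7 → H
Z(25)−P(15): 10 → K
N(13)−E(4): 9 → J
A(0)−P(15): -15≡11 → L
R(17)−E(4): 13 → N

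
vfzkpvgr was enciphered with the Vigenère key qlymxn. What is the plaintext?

Repeat the key across the ciphertext: qlymxnql
v(21)−q(16): 5 → f
f(5)−l(11): -6≡20 → u
z(25)−y(24): 1 → b
k(10)−m(12): -2≡24 → y
p(15)−x(23): -8≡18 → s
v(21)−n(13): 8 → i
g(6)−q(16): -10≡16 → q
r(17)−l(11): 6 → g

fubysiqg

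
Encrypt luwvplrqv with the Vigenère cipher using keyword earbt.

Repeat the key across the message: earbtearb
l(11)+e(4): 15 → p
u(20)+a(0): 20 → u
w(22)+r(17): 39≡13 → n
v(21)+b(1): 22 → w
p(15)+t(19): 34≡8 → i
l(11)+e(4): 15 → p
r(17)+a(0): 17 → r
q(16)+r(17): 33≡7 → h
v(21)+b(1): 22 → w

punwiprhw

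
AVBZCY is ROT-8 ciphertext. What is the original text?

SNTRUQ

A(0): 0−8=-8≡18 → S
V(21): 21−8=13 → N
B(1): 1−8=-7≡19 → T
Z(25): 25−8=17 → R
C(2): 2−8=-6≡20 → U
Y(24): 24−8=16 → Q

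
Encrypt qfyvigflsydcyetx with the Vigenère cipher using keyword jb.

Repeat the key across the message: jbjbjbjbjbjbjbjb
q(16)+j(9): 25 → z
f(5)+b(1): 6 → g
y(24)+j(9): 33≡7 → h
v(21)+b(1): 22 → w
i(8)+j(9): 17 → r
g(6)+b(1): 7 → h
f(5)+j(9): 14 → o
l(11)+b(1): 12 → m
s(18)+j(9): 27≡1 → b
y(24)+b(1): 25 → z
d(3)+j(9): 12 → m
c(2)+b(1): 3 → d
y(24)+j(9): 33≡7 → h
e(4)+b(1): 5 → f
t(19)+j(9): 28≡2 → c
x(23)+b(1): 24 → y

zghwrhombzmdhfcy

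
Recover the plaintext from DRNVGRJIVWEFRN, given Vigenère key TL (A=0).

Repeat the key across the ciphertext: TLTLTLTLTLTLTL
D(3)−T(19): -16≡10 → K
R(17)−L(11): 6 → G
N(13)−T(19): -6≡20 → U
V(21)−L(11): 10 → K
G(6)−T(19): -13≡13 → N
R(17)−L(11): 6 → G
J(9)−T(19): -10≡16 → Q
I(8)−L(11): -3≡23 → X
V(21)−T(19): 2 → C
W(22)−L(11): 11 → L
E(4)−T(19): -15≡11 → L
F(5)−L(11): -6≡20 → U
R(17)−T(19): -2≡24 → Y
N(13)−L(11): 2 → C

KGUKNGQXCLLUYC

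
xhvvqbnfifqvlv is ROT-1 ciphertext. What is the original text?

wguupamehepuku

x(23): 23−1=22 → w
h(7): 7−1=6 → g
v(21): 21−1=20 → u
v(21): 21−1=20 → u
q(16): 16−1=15 → p
b(1): 1−1=0 → a
n(13): 13−1=12 → m
f(5): 5−1=4 → e
i(8): 8−1=7 → h
f(5): 5−1=4 → e
q(16): 16−1=15 → p
v(21): 21−1=20 → u
l(11): 11−1=10 → k
v(21): 21−1=20 → u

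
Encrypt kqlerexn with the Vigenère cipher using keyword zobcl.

jemgcdlo

Repeat the key across the message: zobclzob
k(10)+z(25): 35≡9 → j
q(16)+o(14): 30≡4 → e
l(11)+b(1): 12 → m
e(4)+c(2): 6 → g
r(17)+l(11): 28≡2 → c
e(4)+z(25): 29≡3 → d
x(23)+o(14): 37≡11 → l
n(13)+b(1): 14 → o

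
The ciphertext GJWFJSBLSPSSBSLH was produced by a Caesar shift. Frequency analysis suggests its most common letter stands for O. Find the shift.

The most frequent ciphertext letter is S (appears 5 times).
S is position 18; O is position 14.
Shift = 4.

4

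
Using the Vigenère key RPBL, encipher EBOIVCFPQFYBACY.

Repeat the key across the message: RPBLRPBLRPBLRPB
E(4)+R(17): 21 → V
B(1)+P(15): 16 → Q
O(14)+B(1): 15 → P
I(8)+L(11): 19 → T
V(21)+R(17): 38≡12 → M
C(2)+P(15): 17 → R
F(5)+B(1): 6 → G
P(15)+L(11): 26≡0 → A
Q(16)+R(17): 33≡7 → H
F(5)+P(15): 20 → U
Y(24)+B(1): 25 → Z
B(1)+L(11): 12 → M
A(0)+R(17): 17 → R
C(2)+P(15): 17 → R
Y(24)+B(1): 25 → Z

VQPTMRGAHUZMRRZ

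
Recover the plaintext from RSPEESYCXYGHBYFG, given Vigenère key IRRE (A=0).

JBYAWBHYPHPDTHOC

Repeat the key across the ciphertext: IRREIRREIRREIRRE
R(17)−I(8): 9 → J
S(18)−R(17): 1 → B
P(15)−R(17): -2≡24 → Y
E(4)−E(4): 0 → A
E(4)−I(8): -4≡22 → W
S(18)−R(17): 1 → B
Y(24)−R(17): 7 → H
C(2)−E(4): -2≡24 → Y
X(23)−I(8): 15 → P
Y(24)−R(17): 7 → H
G(6)−R(17): -11≡15 → P
H(7)−E(4): 3 → D
B(1)−I(8): -7≡19 → T
Y(24)−R(17): 7 → H
F(5)−R(17): -12≡14 → O
G(6)−E(4): 2 → C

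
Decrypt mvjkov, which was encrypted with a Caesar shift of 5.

m(12): 12−5=7 → h
v(21): 21−5=16 → q
j(9): 9−5=4 → e
k(10): 10−5=5 → f
o(14): 14−5=9 → j
v(21): 21−5=16 → q

hqefjq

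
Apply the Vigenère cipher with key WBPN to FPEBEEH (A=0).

Repeat the key across the message: WBPNWBP
F(5)+W(22): 27≡1 → B
P(15)+B(1): 16 → Q
E(4)+P(15): 19 → T
B(1)+N(13): 14 → O
E(4)+W(22): 26≡0 → A
E(4)+B(1): 5 → F
H(7)+P(15): 22 → W

BQTOAFW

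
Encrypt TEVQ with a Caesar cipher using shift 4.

T(19): 19+4=23 → X
E(4): 4+4=8 → I
V(21): 21+4=25 → Z
Q(16): 16+4=20 → U

XIZU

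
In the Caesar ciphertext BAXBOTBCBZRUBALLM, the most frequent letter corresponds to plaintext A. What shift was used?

The most frequent ciphertext letter is B (appears 5 times).
B is position 1; A is position 0.
Shift = 1.

1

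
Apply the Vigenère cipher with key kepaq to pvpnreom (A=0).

Repeat the key across the message: kepaqkep
p(15)+k(10): 25 → z
v(21)+e(4): 25 → z
p(15)+p(15): 30≡4 → e
n(13)+a(0): 13 → n
r(17)+q(16): 33≡7 → h
e(4)+k(10): 14 → o
o(14)+e(4): 18 → s
m(12)+p(15): 27≡1 → b

zzenhosb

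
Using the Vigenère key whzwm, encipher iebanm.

elawzi

Repeat the key across the message: whzwmw
i(8)+w(22): 30≡4 → e
e(4)+h(7): 11 → l
b(1)+z(25): 26≡0 → a
a(0)+w(22): 22 → w
n(13)+m(12): 25 → z
m(12)+w(22): 34≡8 → i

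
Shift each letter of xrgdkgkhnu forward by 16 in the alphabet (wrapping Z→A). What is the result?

nhwtawaxdk

x(23): 23+16=39≡13 → n
r(17): 17+16=33≡7 → h
g(6): 6+16=22 → w
d(3): 3+16=19 → t
k(10): 10+16=26≡0 → a
g(6): 6+16=22 → w
k(10): 10+16=26≡0 → a
h(7): 7+16=23 → x
n(13): 13+16=29≡3 → d
u(20): 20+16=36≡10 → k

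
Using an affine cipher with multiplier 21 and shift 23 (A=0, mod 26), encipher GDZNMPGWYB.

TICKPATRHS

G(6): 21·6+23=149≡19 → T
D(3): 21·3+23=86≡8 → I
Z(25): 21·25+23=548≡2 → C
N(13): 21·13+23=296≡10 → K
M(12): 21·12+23=275≡15 → P
P(15): 21·15+23=338≡0 → A
G(6): 21·6+23=149≡19 → T
W(22): 21·22+23=485≡17 → R
Y(24): 21·24+23=527≡7 → H
B(1): 21·1+23=44≡18 → S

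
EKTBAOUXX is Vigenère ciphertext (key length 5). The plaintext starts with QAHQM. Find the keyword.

Subtract each crib letter from the matching ciphertext letter (mod 26):
E(4)−Q(16)=-12≡14 → O
K(10)−A(0)=10 → K
T(19)−H(7)=12 → M
B(1)−Q(16)=-15≡11 → L
A(0)−M(12)=-12≡14 → O

OKMLO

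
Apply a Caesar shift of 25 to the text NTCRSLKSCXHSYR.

N(13): 13+25=38≡12 → M
T(19): 19+25=44≡18 → S
C(2): 2+25=27≡1 → B
R(17): 17+25=42≡16 → Q
S(18): 18+25=43≡17 → R
L(11): 11+25=36≡10 → K
K(10): 10+25=35≡9 → J
S(18): 18+25=43≡17 → R
C(2): 2+25=27≡1 → B
X(23): 23+25=48≡22 → W
H(7): 7+25=32≡6 → G
S(18): 18+25=43≡17 → R
Y(24): 24+25=49≡23 → X
R(17): 17+25=42≡16 → Q

MSBQRKJRBWGRXQ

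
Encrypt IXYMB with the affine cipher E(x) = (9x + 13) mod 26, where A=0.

HMVRW

I(8): 9·8+13=85≡7 → H
X(23): 9·23+13=220≡12 → M
Y(24): 9·24+13=229≡21 → V
M(12): 9·12+13=121≡17 → R
B(1): 9·1+13=22 → W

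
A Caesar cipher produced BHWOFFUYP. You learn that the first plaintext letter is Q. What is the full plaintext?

From the crib: B(1)−Q(16)=-15≡11, so the shift is 11.
Subtract 11 from each ciphertext letter:
B(1): 1−11=-10≡16 → Q
H(7): 7−11=-4≡22 → W
W(22): 22−11=11 → L
O(14): 14−11=3 → D
F(5): 5−11=-6≡20 → U
F(5): 5−11=-6≡20 → U
U(20): 20−11=9 → J
Y(24): 24−11=13 → N
P(15): 15−11=4 → E

QWLDUUJNE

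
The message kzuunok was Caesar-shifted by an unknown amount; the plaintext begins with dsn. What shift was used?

7

From the crib: k(10)−d(3)=7, so the shift is 7.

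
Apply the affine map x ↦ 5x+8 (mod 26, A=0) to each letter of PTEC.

FZCS

P(15): 5·15+8=83≡5 → F
T(19): 5·19+8=103≡25 → Z
E(4): 5·4+8=28≡2 → C
C(2): 5·2+8=18 → S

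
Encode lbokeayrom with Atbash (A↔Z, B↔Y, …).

oylpvzbiln

l(11) → o(14)
b(1) → y(24)
o(14) → l(11)
k(10) → p(15)
e(4) → v(21)
a(0) → z(25)
y(24) → b(1)
r(17) → i(8)
o(14) → l(11)
m(12) → n(13)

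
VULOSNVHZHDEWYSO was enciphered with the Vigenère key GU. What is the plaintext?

PAFUMTPNTNXKQEMU

Repeat the key across the ciphertext: GUGUGUGUGUGUGUGU
V(21)−G(6): 15 → P
U(20)−U(20): 0 → A
L(11)−G(6): 5 → F
O(14)−U(20): -6≡20 → U
S(18)−G(6): 12 → M
N(13)−U(20): -7≡19 → T
V(21)−G(6): 15 → P
H(7)−U(20): -13≡13 → N
Z(25)−G(6): 19 → T
H(7)−U(20): -13≡13 → N
D(3)−G(6): -3≡23 → X
E(4)−U(20): -16≡10 → K
W(22)−G(6): 16 → Q
Y(24)−U(20): 4 → E
S(18)−G(6): 12 → M
O(14)−U(20): -6≡20 → U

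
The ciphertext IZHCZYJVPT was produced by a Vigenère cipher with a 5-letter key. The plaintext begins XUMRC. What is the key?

LFVLX

Subtract each crib letter from the matching ciphertext letter (mod 26):
I(8)−X(23)=-15≡11 → L
Z(25)−U(20)=5 → F
H(7)−M(12)=-5≡21 → V
C(2)−R(17)=-15≡11 → L
Z(25)−C(2)=23 → X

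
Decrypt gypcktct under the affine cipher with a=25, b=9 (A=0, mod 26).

dluhzqhq

The inverse of 25 mod 26 is 25, since 25·25=625≡1. Apply D(y)=25·(y−9) mod 26:
g(6): 25·(6−9)=-75≡3 → d
y(24): 25·(24−9)=375≡11 → l
p(15): 25·(15−9)=150≡20 → u
c(2): 25·(2−9)=-175≡7 → h
k(10): 25·(10−9)=25 → z
t(19): 25·(19−9)=250≡16 → q
c(2): 25·(2−9)=-175≡7 → h
t(19): 25·(19−9)=250≡16 → q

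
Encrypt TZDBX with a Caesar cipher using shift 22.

PVZXT

T(19): 19+22=41≡15 → P
Z(25): 25+22=47≡21 → V
D(3): 3+22=25 → Z
B(1): 1+22=23 → X
X(23): 23+22=45≡19 → T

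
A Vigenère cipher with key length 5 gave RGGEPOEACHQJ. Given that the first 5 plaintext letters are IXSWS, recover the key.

Subtract each crib letter from the matching ciphertext letter (mod 26):
R(17)−I(8)=9 → J
G(6)−X(23)=-17≡9 → J
G(6)−S(18)=-12≡14 → O
E(4)−W(22)=-18≡8 → I
P(15)−S(18)=-3≡23 → X

JJOIX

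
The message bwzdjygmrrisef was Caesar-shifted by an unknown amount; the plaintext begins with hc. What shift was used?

20

From the crib: b(1)−h(7)=-6≡20, so the shift is 20.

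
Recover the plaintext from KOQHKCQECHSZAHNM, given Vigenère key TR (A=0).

RXXQRLXNJQZIHQUV

Repeat the key across the ciphertext: TRTRTRTRTRTRTRTR
K(10)−T(19): -9≡17 → R
O(14)−R(17): -3≡23 → X
Q(16)−T(19): -3≡23 → X
H(7)−R(17): -10≡16 → Q
K(10)−T(19): -9≡17 → R
C(2)−R(17): -15≡11 → L
Q(16)−T(19): -3≡23 → X
E(4)−R(17): -13≡13 → N
C(2)−T(19): -17≡9 → J
H(7)−R(17): -10≡16 → Q
S(18)−T(19): -1≡25 → Z
Z(25)−R(17): 8 → I
A(0)−T(19): -19≡7 → H
H(7)−R(17): -10≡16 → Q
N(13)−T(19): -6≡20 → U
M(12)−R(17): -5≡21 → V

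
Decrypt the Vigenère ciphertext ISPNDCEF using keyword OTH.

Repeat the key across the ciphertext: OTHOTHOT
I(8)−O(14): -6≡20 → U
S(18)−T(19): -1≡25 → Z
P(15)−H(7): 8 → I
N(13)−O(14): -1≡25 → Z
D(3)−T(19): -16≡10 → K
C(2)−H(7): -5≡21 → V
E(4)−O(14): -10≡16 → Q
F(5)−T(19): -14≡12 → M

UZIZKVQM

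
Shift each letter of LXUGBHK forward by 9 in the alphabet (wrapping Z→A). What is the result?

L(11): 11+9=20 → U
X(23): 23+9=32≡6 → G
U(20): 20+9=29≡3 → D
G(6): 6+9=15 → P
B(1): 1+9=10 → K
H(7): 7+9=16 → Q
K(10): 10+9=19 → T

UGDPKQT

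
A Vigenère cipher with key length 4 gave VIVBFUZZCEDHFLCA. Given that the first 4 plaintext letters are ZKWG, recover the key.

Subtract each crib letter from the matching ciphertext letter (mod 26):
V(21)−Z(25)=-4≡22 → W
I(8)−K(10)=-2≡24 → Y
V(21)−W(22)=-1≡25 → Z
B(1)−G(6)=-5≡21 → V

WYZV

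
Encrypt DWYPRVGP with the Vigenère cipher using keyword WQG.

Repeat the key across the message: WQGWQGWQ
D(3)+W(22): 25 → Z
W(22)+Q(16): 38≡12 → M
Y(24)+G(6): 30≡4 → E
P(15)+W(22): 37≡11 → L
R(17)+Q(16): 33≡7 → H
V(21)+G(6): 27≡1 → B
G(6)+W(22): 28≡2 → C
P(15)+Q(16): 31≡5 → F

ZMELHBCF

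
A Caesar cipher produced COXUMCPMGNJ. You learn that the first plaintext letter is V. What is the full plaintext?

From the crib: C(2)−V(21)=-19≡7, so the shift is 7.
Subtract 7 from each ciphertext letter:
C(2): 2−7=-5≡21 → V
O(14): 14−7=7 → H
X(23): 23−7=16 → Q
U(20): 20−7=13 → N
M(12): 12−7=5 → F
C(2): 2−7=-5≡21 → V
P(15): 15−7=8 → I
M(12): 12−7=5 → F
G(6): 6−7=-1≡25 → Z
N(13): 13−7=6 → G
J(9): 9−7=2 → C

VHQNFVIFZGC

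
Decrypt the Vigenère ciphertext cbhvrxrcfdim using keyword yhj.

Repeat the key across the ciphertext: yhjyhjyhjyhj
c(2)−y(24): -22≡4 → e
b(1)−h(7): -6≡20 → u
h(7)−j(9): -2≡24 → y
v(21)−y(24): -3≡23 → x
r(17)−h(7): 10 → k
x(23)−j(9): 14 → o
r(17)−y(24): -7≡19 → t
c(2)−h(7): -5≡21 → v
f(5)−j(9): -4≡22 → w
d(3)−y(24): -21≡5 → f
i(8)−h(7): 1 → b
m(12)−j(9): 3 → d

euyxkotvwfbd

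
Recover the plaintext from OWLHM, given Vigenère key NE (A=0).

Repeat the key across the ciphertext: NENEN
O(14)−N(13): 1 → B
W(22)−E(4): 18 → S
L(11)−N(13): -2≡24 → Y
H(7)−E(4): 3 → D
M(12)−N(13): -1≡25 → Z

BSYDZ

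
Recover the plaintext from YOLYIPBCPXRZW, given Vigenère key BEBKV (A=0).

Repeat the key across the ciphertext: BEBKVBEBKVBEB
Y(24)−B(1): 23 → X
O(14)−E(4): 10 → K
L(11)−B(1): 10 → K
Y(24)−K(10): 14 → O
I(8)−V(21): -13≡13 → N
P(15)−B(1): 14 → O
B(1)−E(4): -3≡23 → X
C(2)−B(1): 1 → B
P(15)−K(10): 5 → F
X(23)−V(21): 2 → C
R(17)−B(1): 16 → Q
Z(25)−E(4): 21 → V
W(22)−B(1): 21 → V

XKKONOXBFCQVV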